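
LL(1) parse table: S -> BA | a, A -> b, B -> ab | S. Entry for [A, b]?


For [A, b]: 'b' ∈ FIRST(b)
Entry: A -> b


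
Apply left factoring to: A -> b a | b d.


Common prefix: 'b'
Factored: A -> b A', A' -> a | d


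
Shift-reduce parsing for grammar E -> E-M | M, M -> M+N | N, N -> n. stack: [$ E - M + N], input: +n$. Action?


handle 'M+N' on top
Action: reduce (M -> M+N)


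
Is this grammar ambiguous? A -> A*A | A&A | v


'v*v&v' has two parse trees (no precedence encoded between * and &)
Ambiguous


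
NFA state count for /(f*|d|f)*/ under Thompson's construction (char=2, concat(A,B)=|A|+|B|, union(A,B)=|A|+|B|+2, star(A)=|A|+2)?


Syntax tree has 3 char leaf(s), 2 union(s), 2 star(s)
chars contribute 3×2 = 6; each union adds +2; each star adds +2
Total: 6 + 4 + 4 = 14 states


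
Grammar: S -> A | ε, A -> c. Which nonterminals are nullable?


A nonterminal is nullable iff some alternative derives ε (directly, or every symbol in it is nullable)
Nullable: {S}


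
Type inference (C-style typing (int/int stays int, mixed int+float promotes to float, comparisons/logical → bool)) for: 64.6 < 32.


Operand types: float < int
Rule: comparison yields bool
Result type: bool


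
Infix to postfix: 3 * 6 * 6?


Left to right (same or higher precedence on left)
Postfix: 3 6 * 6 *


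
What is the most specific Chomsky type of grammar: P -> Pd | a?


Left-linear: every RHS is a terminal or one nonterminal followed by a terminal
Classification: Type 3 (Regular)


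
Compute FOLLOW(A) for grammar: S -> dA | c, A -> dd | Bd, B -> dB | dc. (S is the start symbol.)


$ ∈ FOLLOW(S). For each A -> αBβ: add FIRST(β)\{ε} to FOLLOW(B); if β nullable, add FOLLOW(A).
FOLLOW(A) = {$}


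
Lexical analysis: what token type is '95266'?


Pattern: digits only
Type: INTEGER_LITERAL


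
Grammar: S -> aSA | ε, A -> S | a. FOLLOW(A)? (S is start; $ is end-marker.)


$ ∈ FOLLOW(S). For each A -> αBβ: add FIRST(β)\{ε} to FOLLOW(B); if β nullable, add FOLLOW(A).
FOLLOW(A) = {$, a}


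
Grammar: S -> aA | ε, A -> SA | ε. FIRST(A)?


Per alternative of A: FIRST(SA) = {a, ε}; FIRST(ε) = {ε}
FIRST(A) = {a, ε}


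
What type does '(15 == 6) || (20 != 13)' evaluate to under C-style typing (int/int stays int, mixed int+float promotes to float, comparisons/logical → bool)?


Operand types: bool || bool
Rule: logical operators take bool operands and yield bool
Result type: bool


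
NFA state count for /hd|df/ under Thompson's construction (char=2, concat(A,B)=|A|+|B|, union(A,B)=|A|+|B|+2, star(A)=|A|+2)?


Syntax tree has 4 char leaf(s), 1 union(s), 0 star(s)
chars contribute 4×2 = 8; each union adds +2; each star adds +2
Total: 8 + 2 + 0 = 10 states


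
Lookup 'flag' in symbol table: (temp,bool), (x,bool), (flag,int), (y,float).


Lookup 'flag' → type int


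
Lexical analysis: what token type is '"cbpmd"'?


Pattern: double-quoted sequence
Type: STRING_LITERAL


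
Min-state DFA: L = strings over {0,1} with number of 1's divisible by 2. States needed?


Track (count of 1) mod 2: states 0..1, accept at 0
Minimal DFA: 2 states


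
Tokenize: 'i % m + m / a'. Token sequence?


Scan left to right, longest-match per lexeme
Tokens: ID(i), OP(%), ID(m), OP(+), ID(m), OP(/), ID(a)


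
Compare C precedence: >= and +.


'+' is additive (level 9); '>=' is relational (level 7)
Higher level binds tighter
'+' has higher precedence than '>='


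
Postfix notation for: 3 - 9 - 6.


Left to right (same or higher precedence on left)
Postfix: 3 9 - 6 -


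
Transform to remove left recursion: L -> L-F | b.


Left-recursive alternatives: L-F; non-recursive: b
Introduce L': L -> bL', L' -> -FL' | ε


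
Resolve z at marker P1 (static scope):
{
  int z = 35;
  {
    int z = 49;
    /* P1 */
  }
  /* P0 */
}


z declared in the same block as P1
z = 49


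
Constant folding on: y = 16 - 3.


16 - 3 = 13 at compile time
Optimized: y = 13


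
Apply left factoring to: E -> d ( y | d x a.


Common prefix: 'd'
Factored: E -> d E', E' -> ( y | x a


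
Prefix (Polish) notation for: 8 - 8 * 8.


'*' binds tighter: tree is (- 8 (* 8 8))
Prefix: - 8 * 8 8


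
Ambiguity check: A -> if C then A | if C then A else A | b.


dangling else: 'if C then if C then b else b' parses two ways
Ambiguous


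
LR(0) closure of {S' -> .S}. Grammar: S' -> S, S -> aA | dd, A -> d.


Start: S' -> .S
For each item with dot before a nonterminal B, add B -> .γ for every B-production
Closure: [S' -> .S, S -> .aA, S -> .dd]


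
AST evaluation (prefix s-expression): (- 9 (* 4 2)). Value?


Evaluate inner: (* 4 2) = 8
Evaluate root: (- 9 8) = 1
Result: 1


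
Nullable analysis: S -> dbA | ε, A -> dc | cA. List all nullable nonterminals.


A nonterminal is nullable iff some alternative derives ε (directly, or every symbol in it is nullable)
Nullable: {S}


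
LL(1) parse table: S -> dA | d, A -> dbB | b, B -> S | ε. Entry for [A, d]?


For [A, d]: 'd' ∈ FIRST(dbB)
Entry: A -> dbB


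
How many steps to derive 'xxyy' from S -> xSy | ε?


Derivation: S => xSy => xxSyy => xxyy
Steps: 3


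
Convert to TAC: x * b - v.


Break into single-operator statements:
t1 = x * b
t2 = t1 - v


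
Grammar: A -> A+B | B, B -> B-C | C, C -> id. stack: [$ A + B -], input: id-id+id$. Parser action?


no handle; shift 'id'
Action: shift


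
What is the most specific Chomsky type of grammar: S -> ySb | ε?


Single nonterminal LHS, but y^n b^n is not regular
Classification: Type 2 (Context-Free)


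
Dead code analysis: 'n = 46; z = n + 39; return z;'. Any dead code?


n is read by z's definition; z is returned
No dead code


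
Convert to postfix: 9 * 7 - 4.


Left to right (same or higher precedence on left)
Postfix: 9 7 * 4 -


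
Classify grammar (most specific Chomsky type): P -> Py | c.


Left-linear: every RHS is a terminal or one nonterminal followed by a terminal
Classification: Type 3 (Regular)


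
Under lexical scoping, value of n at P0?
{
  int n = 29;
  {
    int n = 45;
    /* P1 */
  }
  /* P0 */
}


n declared in the same block as P0
n = 29


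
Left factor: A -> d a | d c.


Common prefix: 'd'
Factored: A -> d A', A' -> a | c


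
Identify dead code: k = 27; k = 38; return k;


first assignment to k is overwritten before any read
Dead: 'k = 27'


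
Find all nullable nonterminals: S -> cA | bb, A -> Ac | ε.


A nonterminal is nullable iff some alternative derives ε (directly, or every symbol in it is nullable)
Nullable: {A}


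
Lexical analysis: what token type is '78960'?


Pattern: digits only
Type: INTEGER_LITERAL


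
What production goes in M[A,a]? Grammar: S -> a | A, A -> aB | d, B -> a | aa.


For [A, a]: 'a' ∈ FIRST(aB)
Entry: A -> aB


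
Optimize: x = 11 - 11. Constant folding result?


11 - 11 = 0 at compile time
Optimized: x = 0


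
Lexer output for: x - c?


Scan left to right, longest-match per lexeme
Tokens: ID(x), OP(-), ID(c)


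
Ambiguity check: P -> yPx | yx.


balanced y^n…x^n: each string has a unique parse
Unambiguous


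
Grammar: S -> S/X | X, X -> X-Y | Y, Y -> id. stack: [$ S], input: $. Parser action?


start symbol S on stack, input exhausted
Action: accept


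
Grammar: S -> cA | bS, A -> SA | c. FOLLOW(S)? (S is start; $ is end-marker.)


$ ∈ FOLLOW(S). For each A -> αBβ: add FIRST(β)\{ε} to FOLLOW(B); if β nullable, add FOLLOW(A).
FOLLOW(S) = {$, b, c}


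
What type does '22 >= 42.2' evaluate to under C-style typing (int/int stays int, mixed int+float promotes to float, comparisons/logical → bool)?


Operand types: int >= float
Rule: comparison yields bool
Result type: bool


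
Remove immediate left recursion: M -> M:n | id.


Left-recursive alternatives: M:n; non-recursive: id
Introduce M': M -> idM', M' -> :nM' | ε


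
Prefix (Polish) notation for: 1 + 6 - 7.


left-to-right (same/higher precedence on left): tree is (- (+ 1 6) 7)
Prefix: - + 1 6 7


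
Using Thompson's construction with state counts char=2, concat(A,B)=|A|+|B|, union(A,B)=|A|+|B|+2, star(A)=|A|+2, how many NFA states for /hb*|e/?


Syntax tree has 3 char leaf(s), 1 union(s), 1 star(s)
chars contribute 3×2 = 6; each union adds +2; each star adds +2
Total: 6 + 2 + 2 = 10 states


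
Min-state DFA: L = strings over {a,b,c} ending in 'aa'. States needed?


Track the longest suffix of input matching a prefix of 'aa': 3 classes (prefixes of length 0..2)
Minimal DFA: 3 states


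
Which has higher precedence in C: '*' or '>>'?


'*' is multiplicative (level 10); '>>' is shift (level 8)
Higher level binds tighter
'*' has higher precedence than '>>'


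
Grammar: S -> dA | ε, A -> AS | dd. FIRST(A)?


Per alternative of A: FIRST(AS) = {d}; FIRST(dd) = {d}
FIRST(A) = {d}


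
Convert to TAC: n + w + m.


Break into single-operator statements:
t1 = n + w
t2 = t1 + m


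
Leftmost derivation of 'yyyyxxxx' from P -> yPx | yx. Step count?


Derivation: P => yPx => yyPxx => yyyPxxx => yyyyxxxx
Steps: 4


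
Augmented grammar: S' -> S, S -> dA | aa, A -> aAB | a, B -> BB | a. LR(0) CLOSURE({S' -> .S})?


Start: S' -> .S
For each item with dot before a nonterminal B, add B -> .γ for every B-production
Closure: [S' -> .S, S -> .dA, S -> .aa]


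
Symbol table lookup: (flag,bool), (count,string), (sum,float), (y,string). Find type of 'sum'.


Lookup 'sum' → type float


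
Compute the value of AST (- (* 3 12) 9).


Evaluate inner: (* 3 12) = 36
Evaluate root: (- 36 9) = 27
Result: 27


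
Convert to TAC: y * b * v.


Break into single-operator statements:
t1 = y * b
t2 = t1 * v


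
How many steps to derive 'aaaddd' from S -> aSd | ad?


Derivation: S => aSd => aaSdd => aaaddd
Steps: 3


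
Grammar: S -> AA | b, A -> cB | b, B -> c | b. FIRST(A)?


Per alternative of A: FIRST(cB) = {c}; FIRST(b) = {b}
FIRST(A) = {b, c}


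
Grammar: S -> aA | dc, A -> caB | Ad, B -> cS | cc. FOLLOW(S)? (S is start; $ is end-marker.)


$ ∈ FOLLOW(S). For each A -> αBβ: add FIRST(β)\{ε} to FOLLOW(B); if β nullable, add FOLLOW(A).
FOLLOW(S) = {$, d}


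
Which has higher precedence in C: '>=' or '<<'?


'<<' is shift (level 8); '>=' is relational (level 7)
Higher level binds tighter
'<<' has higher precedence than '>='


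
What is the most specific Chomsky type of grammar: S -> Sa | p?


Left-linear: every RHS is a terminal or one nonterminal followed by a terminal
Classification: Type 3 (Regular)


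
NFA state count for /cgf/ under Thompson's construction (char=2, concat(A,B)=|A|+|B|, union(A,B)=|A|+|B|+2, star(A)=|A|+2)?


Syntax tree has 3 char leaf(s), 0 union(s), 0 star(s)
chars contribute 3×2 = 6; each union adds +2; each star adds +2
Total: 6 + 0 + 0 = 6 states


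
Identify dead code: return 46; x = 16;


statement follows a return and is unreachable
Dead: 'x = 16'


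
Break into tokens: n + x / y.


Scan left to right, longest-match per lexeme
Tokens: ID(n), OP(+), ID(x), OP(/), ID(y)


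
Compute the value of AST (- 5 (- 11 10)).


Evaluate inner: (- 11 10) = 1
Evaluate root: (- 5 1) = 4
Result: 4


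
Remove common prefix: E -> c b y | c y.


Common prefix: 'c'
Factored: E -> c E', E' -> b y | y


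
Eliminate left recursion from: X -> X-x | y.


Left-recursive alternatives: X-x; non-recursive: y
Introduce X': X -> yX', X' -> -xX' | ε


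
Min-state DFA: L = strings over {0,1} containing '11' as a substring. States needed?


KMP-style automaton: 2 progress states + 1 absorbing accept = 3
Minimal DFA: 3 states


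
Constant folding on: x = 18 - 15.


18 - 15 = 3 at compile time
Optimized: x = 3


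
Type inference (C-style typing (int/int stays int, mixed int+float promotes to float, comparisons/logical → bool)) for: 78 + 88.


Operand types: int + int
Rule: mixed int/float promotes to float; int/int stays int
Result type: int


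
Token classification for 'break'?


Pattern: reserved word
Type: KEYWORD


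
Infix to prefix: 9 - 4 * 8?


'*' binds tighter: tree is (- 9 (* 4 8))
Prefix: - 9 * 4 8


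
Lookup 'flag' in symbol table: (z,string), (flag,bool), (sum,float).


Lookup 'flag' → type bool


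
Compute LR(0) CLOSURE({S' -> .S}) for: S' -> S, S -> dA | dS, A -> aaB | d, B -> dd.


Start: S' -> .S
For each item with dot before a nonterminal B, add B -> .γ for every B-production
Closure: [S' -> .S, S -> .dA, S -> .dS]


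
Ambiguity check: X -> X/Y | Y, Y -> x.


precedence layered via separate nonterminal Y: deterministic
Unambiguous


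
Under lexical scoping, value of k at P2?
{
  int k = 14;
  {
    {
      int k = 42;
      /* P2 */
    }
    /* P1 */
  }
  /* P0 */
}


k declared in the same block as P2
k = 42


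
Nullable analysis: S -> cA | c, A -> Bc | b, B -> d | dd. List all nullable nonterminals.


A nonterminal is nullable iff some alternative derives ε (directly, or every symbol in it is nullable)
Nullable: {}


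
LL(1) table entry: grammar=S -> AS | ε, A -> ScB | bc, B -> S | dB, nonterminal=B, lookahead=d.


For [B, d]: 'd' ∈ FIRST(dB)
Entry: B -> dB


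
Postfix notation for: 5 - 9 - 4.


Left to right (same or higher precedence on left)
Postfix: 5 9 - 4 -


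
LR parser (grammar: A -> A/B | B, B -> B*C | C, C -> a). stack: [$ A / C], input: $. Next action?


'C' (not preceded by B*) is the handle for B -> C
Action: reduce (B -> C)


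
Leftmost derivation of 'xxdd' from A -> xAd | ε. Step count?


Derivation: A => xAd => xxAdd => xxdd
Steps: 3


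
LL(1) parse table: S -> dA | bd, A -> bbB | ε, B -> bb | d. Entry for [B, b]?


For [B, b]: 'b' ∈ FIRST(bb)
Entry: B -> bb


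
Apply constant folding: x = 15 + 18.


15 + 18 = 33 at compile time
Optimized: x = 33


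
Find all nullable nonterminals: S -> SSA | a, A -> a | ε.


A nonterminal is nullable iff some alternative derives ε (directly, or every symbol in it is nullable)
Nullable: {A}


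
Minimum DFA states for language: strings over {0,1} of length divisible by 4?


Track length mod 4: states 0..3, accept at 0
Minimal DFA: 4 states


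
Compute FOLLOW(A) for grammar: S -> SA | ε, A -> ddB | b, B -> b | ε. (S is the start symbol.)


$ ∈ FOLLOW(S). For each A -> αBβ: add FIRST(β)\{ε} to FOLLOW(B); if β nullable, add FOLLOW(A).
FOLLOW(A) = {$, b, d}


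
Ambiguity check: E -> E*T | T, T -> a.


precedence layered via separate nonterminal T: deterministic
Unambiguous


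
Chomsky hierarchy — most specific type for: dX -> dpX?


LHS has context (more than one symbol) and |LHS| ≤ |RHS|
Classification: Type 1 (Context-Sensitive)


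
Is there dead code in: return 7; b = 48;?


statement follows a return and is unreachable
Dead: 'b = 48'


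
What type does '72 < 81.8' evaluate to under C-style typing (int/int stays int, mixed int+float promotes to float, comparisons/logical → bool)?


Operand types: int < float
Rule: comparison yields bool
Result type: bool


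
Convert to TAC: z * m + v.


Break into single-operator statements:
t1 = z * m
t2 = t1 + v


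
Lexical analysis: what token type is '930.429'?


Pattern: digits with a decimal point
Type: FLOAT_LITERAL


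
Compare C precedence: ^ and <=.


'<=' is relational (level 7); '^' is bitwise XOR (level 4)
Higher level binds tighter
'<=' has higher precedence than '^'


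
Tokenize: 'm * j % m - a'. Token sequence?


Scan left to right, longest-match per lexeme
Tokens: ID(m), OP(*), ID(j), OP(%), ID(m), OP(-), ID(a)


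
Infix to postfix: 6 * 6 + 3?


Left to right (same or higher precedence on left)
Postfix: 6 6 * 3 +


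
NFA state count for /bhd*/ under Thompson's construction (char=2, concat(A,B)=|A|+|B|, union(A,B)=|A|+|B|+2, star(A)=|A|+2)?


Syntax tree has 3 char leaf(s), 0 union(s), 1 star(s)
chars contribute 3×2 = 6; each union adds +2; each star adds +2
Total: 6 + 0 + 2 = 8 states


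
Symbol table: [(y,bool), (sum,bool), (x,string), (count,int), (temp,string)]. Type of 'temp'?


Lookup 'temp' → type string


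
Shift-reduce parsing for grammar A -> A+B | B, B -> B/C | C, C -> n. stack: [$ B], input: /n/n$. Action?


shift '/' to continue B -> B/C
Action: shift


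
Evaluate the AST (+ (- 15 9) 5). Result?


Evaluate inner: (- 15 9) = 6
Evaluate root: (+ 6 5) = 11
Result: 11


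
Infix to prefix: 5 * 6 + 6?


left-to-right (same/higher precedence on left): tree is (+ (* 5 6) 6)
Prefix: + * 5 6 6


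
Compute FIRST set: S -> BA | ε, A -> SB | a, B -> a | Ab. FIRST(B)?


Per alternative of B: FIRST(a) = {a}; FIRST(Ab) = {a}
FIRST(B) = {a}


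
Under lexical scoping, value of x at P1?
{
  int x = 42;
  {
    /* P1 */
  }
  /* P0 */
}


P1's block does not declare x; resolves to the enclosing declaration at depth 0
x = 42


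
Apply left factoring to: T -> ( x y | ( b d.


Common prefix: '('
Factored: T -> ( T', T' -> x y | b d


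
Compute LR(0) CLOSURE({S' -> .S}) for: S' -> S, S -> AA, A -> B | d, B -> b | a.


Start: S' -> .S
For each item with dot before a nonterminal B, add B -> .γ for every B-production
Closure: [S' -> .S, S -> .AA, A -> .B, A -> .d, B -> .b, B -> .a]


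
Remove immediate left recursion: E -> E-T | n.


Left-recursive alternatives: E-T; non-recursive: n
Introduce E': E -> nE', E' -> -TE' | ε


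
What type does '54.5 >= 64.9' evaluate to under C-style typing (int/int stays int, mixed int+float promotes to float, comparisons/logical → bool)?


Operand types: float >= float
Rule: comparison yields bool
Result type: bool


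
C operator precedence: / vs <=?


'/' is multiplicative (level 10); '<=' is relational (level 7)
Higher level binds tighter
'/' has higher precedence than '<='


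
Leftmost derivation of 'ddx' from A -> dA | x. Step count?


Derivation: A => dA => ddA => ddx
Steps: 3


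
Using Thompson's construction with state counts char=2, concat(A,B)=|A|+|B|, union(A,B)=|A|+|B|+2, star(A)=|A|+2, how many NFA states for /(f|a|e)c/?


Syntax tree has 4 char leaf(s), 2 union(s), 0 star(s)
chars contribute 4×2 = 8; each union adds +2; each star adds +2
Total: 8 + 4 + 0 = 12 states


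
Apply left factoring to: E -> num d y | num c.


Common prefix: 'num'
Factored: E -> num E', E' -> d y | c


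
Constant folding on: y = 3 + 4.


3 + 4 = 7 at compile time
Optimized: y = 7


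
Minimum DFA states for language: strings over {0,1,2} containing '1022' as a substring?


KMP-style automaton: 4 progress states + 1 absorbing accept = 5
Minimal DFA: 5 states


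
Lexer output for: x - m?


Scan left to right, longest-match per lexeme
Tokens: ID(x), OP(-), ID(m)


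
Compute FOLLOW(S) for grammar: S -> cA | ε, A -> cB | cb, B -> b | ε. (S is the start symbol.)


$ ∈ FOLLOW(S). For each A -> αBβ: add FIRST(β)\{ε} to FOLLOW(B); if β nullable, add FOLLOW(A).
FOLLOW(S) = {$}


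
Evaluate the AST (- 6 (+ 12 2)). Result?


Evaluate inner: (+ 12 2) = 14
Evaluate root: (- 6 14) = -8
Result: -8


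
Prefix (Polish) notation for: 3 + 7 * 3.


'*' binds tighter: tree is (+ 3 (* 7 3))
Prefix: + 3 * 7 3


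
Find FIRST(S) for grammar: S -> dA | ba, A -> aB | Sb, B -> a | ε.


Per alternative of S: FIRST(dA) = {d}; FIRST(ba) = {b}
FIRST(S) = {b, d}


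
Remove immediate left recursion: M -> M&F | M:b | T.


Left-recursive alternatives: M&F, M:b; non-recursive: T
Introduce M': M -> TM', M' -> &FM' | :bM' | ε


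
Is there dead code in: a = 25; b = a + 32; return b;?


a is read by b's definition; b is returned
No dead code


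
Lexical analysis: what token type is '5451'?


Pattern: digits only
Type: INTEGER_LITERAL


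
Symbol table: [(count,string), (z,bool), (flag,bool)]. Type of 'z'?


Lookup 'z' → type bool


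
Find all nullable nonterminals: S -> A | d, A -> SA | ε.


A nonterminal is nullable iff some alternative derives ε (directly, or every symbol in it is nullable)
Nullable: {A, S}


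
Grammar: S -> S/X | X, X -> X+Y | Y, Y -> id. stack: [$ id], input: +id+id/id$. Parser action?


'id' on top is the handle for Y -> id
Action: reduce (Y -> id)


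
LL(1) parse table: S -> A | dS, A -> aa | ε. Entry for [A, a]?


For [A, a]: 'a' ∈ FIRST(aa)
Entry: A -> aa


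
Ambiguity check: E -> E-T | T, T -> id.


precedence layered via separate nonterminal T: deterministic
Unambiguous


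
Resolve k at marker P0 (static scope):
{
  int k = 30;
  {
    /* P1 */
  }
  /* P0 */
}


k declared in the same block as P0
k = 30


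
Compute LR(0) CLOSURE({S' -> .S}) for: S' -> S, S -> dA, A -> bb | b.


Start: S' -> .S
For each item with dot before a nonterminal B, add B -> .γ for every B-production
Closure: [S' -> .S, S -> .dA]


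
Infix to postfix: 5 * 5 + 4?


Left to right (same or higher precedence on left)
Postfix: 5 5 * 4 +


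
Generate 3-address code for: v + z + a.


Break into single-operator statements:
t1 = v + z
t2 = t1 + a


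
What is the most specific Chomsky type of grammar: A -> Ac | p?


Left-linear: every RHS is a terminal or one nonterminal followed by a terminal
Classification: Type 3 (Regular)


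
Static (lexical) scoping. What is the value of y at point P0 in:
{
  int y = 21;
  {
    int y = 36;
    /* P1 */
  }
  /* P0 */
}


y declared in the same block as P0
y = 21


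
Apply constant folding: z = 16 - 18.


16 - 18 = -2 at compile time
Optimized: z = -2


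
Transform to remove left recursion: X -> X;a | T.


Left-recursive alternatives: X;a; non-recursive: T
Introduce X': X -> TX', X' -> ;aX' | ε


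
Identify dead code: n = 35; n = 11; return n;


first assignment to n is overwritten before any read
Dead: 'n = 35'


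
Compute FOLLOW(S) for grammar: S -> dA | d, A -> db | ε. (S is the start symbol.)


$ ∈ FOLLOW(S). For each A -> αBβ: add FIRST(β)\{ε} to FOLLOW(B); if β nullable, add FOLLOW(A).
FOLLOW(S) = {$}


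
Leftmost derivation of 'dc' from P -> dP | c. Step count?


Derivation: P => dP => dc
Steps: 2


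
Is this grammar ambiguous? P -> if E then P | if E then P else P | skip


dangling else: 'if E then if E then skip else skip' parses two ways
Ambiguous


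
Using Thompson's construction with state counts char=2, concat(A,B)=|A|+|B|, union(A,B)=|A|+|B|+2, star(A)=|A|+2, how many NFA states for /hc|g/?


Syntax tree has 3 char leaf(s), 1 union(s), 0 star(s)
chars contribute 3×2 = 6; each union adds +2; each star adds +2
Total: 6 + 2 + 0 = 8 states


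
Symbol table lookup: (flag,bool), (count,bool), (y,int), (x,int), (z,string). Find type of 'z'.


Lookup 'z' → type string


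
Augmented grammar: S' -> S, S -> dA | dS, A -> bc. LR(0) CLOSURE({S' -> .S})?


Start: S' -> .S
For each item with dot before a nonterminal B, add B -> .γ for every B-production
Closure: [S' -> .S, S -> .dA, S -> .dS]


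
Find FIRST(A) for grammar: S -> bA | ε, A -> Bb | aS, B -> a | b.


Per alternative of A: FIRST(Bb) = {a, b}; FIRST(aS) = {a}
FIRST(A) = {a, b}


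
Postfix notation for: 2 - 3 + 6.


Left to right (same or higher precedence on left)
Postfix: 2 3 - 6 +


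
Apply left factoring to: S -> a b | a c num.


Common prefix: 'a'
Factored: S -> a S', S' -> b | c num


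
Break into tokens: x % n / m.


Scan left to right, longest-match per lexeme
Tokens: ID(x), OP(%), ID(n), OP(/), ID(m)


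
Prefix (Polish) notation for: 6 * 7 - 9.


left-to-right (same/higher precedence on left): tree is (- (* 6 7) 9)
Prefix: - * 6 7 9


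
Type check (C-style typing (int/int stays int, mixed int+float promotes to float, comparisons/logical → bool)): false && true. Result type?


Operand types: bool && bool
Rule: logical operators take bool operands and yield bool
Result type: bool


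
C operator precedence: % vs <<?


'%' is multiplicative (level 10); '<<' is shift (level 8)
Higher level binds tighter
'%' has higher precedence than '<<'


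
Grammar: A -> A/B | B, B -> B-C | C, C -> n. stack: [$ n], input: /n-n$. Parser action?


'n' on top is the handle for C -> n
Action: reduce (C -> n)


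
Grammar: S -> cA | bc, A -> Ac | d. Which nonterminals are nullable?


A nonterminal is nullable iff some alternative derives ε (directly, or every symbol in it is nullable)
Nullable: {}


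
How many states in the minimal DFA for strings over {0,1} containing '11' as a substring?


KMP-style automaton: 2 progress states + 1 absorbing accept = 3
Minimal DFA: 3 states


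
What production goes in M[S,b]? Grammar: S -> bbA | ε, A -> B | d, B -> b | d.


For [S, b]: 'b' ∈ FIRST(bbA)
Entry: S -> bbA


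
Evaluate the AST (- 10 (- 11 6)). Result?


Evaluate inner: (- 11 6) = 5
Evaluate root: (- 10 5) = 5
Result: 5


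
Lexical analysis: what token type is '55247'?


Pattern: digits only
Type: INTEGER_LITERAL


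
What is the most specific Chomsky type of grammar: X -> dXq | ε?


Single nonterminal LHS, but d^n q^n is not regular
Classification: Type 2 (Context-Free)


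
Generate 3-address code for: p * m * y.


Break into single-operator statements:
t1 = p * m
t2 = t1 * y


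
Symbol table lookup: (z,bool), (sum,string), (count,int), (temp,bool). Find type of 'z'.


Lookup 'z' → type bool


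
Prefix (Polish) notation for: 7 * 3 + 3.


left-to-right (same/higher precedence on left): tree is (+ (* 7 3) 3)
Prefix: + * 7 3 3


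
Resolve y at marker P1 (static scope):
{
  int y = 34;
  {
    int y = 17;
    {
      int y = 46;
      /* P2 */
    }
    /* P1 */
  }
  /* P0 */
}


y declared in the same block as P1
y = 17


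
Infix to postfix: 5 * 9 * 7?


Left to right (same or higher precedence on left)
Postfix: 5 9 * 7 *


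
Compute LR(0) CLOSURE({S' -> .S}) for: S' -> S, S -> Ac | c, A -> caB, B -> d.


Start: S' -> .S
For each item with dot before a nonterminal B, add B -> .γ for every B-production
Closure: [S' -> .S, S -> .Ac, S -> .c, A -> .caB]


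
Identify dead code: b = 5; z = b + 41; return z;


b is read by z's definition; z is returned
No dead code


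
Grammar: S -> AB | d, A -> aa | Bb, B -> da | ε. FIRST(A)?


Per alternative of A: FIRST(aa) = {a}; FIRST(Bb) = {b, d}
FIRST(A) = {a, b, d}


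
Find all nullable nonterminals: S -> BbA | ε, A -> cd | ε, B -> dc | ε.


A nonterminal is nullable iff some alternative derives ε (directly, or every symbol in it is nullable)
Nullable: {A, B, S}


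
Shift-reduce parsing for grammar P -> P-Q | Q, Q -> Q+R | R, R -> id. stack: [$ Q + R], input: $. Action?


handle 'Q+R' on top
Action: reduce (Q -> Q+R)


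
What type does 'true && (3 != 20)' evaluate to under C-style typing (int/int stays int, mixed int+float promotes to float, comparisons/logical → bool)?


Operand types: bool && bool
Rule: logical operators take bool operands and yield bool
Result type: bool


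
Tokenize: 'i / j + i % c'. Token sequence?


Scan left to right, longest-match per lexeme
Tokens: ID(i), OP(/), ID(j), OP(+), ID(i), OP(%), ID(c)


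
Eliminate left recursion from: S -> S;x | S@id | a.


Left-recursive alternatives: S;x, S@id; non-recursive: a
Introduce S': S -> aS', S' -> ;xS' | @idS' | ε


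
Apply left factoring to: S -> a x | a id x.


Common prefix: 'a'
Factored: S -> a S', S' -> x | id x


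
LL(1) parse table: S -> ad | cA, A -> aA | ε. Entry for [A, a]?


For [A, a]: 'a' ∈ FIRST(aA)
Entry: A -> aA


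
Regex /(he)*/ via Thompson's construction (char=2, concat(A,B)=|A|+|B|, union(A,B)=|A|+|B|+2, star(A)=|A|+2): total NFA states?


Syntax tree has 2 char leaf(s), 0 union(s), 1 star(s)
chars contribute 2×2 = 4; each union adds +2; each star adds +2
Total: 4 + 0 + 2 = 6 states


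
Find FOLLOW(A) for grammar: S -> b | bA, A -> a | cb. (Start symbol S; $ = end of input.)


$ ∈ FOLLOW(S). For each A -> αBβ: add FIRST(β)\{ε} to FOLLOW(B); if β nullable, add FOLLOW(A).
FOLLOW(A) = {$}


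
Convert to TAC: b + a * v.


Break into single-operator statements:
t1 = a * v
t2 = b + t1


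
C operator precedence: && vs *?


'*' is multiplicative (level 10); '&&' is logical AND (level 2)
Higher level binds tighter
'*' has higher precedence than '&&'


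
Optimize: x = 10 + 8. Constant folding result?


10 + 8 = 18 at compile time
Optimized: x = 18


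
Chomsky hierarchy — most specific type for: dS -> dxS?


LHS has context (more than one symbol) and |LHS| ≤ |RHS|
Classification: Type 1 (Context-Sensitive)


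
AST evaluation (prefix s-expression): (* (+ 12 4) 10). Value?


Evaluate inner: (+ 12 4) = 16
Evaluate root: (* 16 10) = 160
Result: 160


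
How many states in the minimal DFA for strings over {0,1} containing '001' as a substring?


KMP-style automaton: 3 progress states + 1 absorbing accept = 4
Minimal DFA: 4 states


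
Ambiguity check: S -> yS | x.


right-linear, alternatives start with distinct terminals 'y' vs 'x': unique leftmost derivation
Unambiguous


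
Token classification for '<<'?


Pattern: operator symbol
Type: OPERATOR


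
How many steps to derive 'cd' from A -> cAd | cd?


Derivation: A => cd
Steps: 1


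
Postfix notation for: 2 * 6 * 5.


Left to right (same or higher precedence on left)
Postfix: 2 6 * 5 *


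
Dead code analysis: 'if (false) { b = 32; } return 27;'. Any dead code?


condition is constant false, so the whole block is unreachable
Dead: 'if (false) { b = 32; }'


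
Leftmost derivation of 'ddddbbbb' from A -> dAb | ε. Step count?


Derivation: A => dAb => ddAbb => dddAbbb => ddddAbbbb => ddddbbbb
Steps: 5


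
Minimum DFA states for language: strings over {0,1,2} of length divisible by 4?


Track length mod 4: states 0..3, accept at 0
Minimal DFA: 4 states


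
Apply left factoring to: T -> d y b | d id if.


Common prefix: 'd'
Factored: T -> d T', T' -> y b | id if


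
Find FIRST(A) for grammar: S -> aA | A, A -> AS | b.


Per alternative of A: FIRST(AS) = {b}; FIRST(b) = {b}
FIRST(A) = {b}


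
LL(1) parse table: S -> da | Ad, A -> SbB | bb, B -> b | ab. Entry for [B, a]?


For [B, a]: 'a' ∈ FIRST(ab)
Entry: B -> ab


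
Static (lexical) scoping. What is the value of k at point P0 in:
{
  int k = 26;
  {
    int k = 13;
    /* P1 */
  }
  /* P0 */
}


k declared in the same block as P0
k = 26


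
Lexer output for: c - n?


Scan left to right, longest-match per lexeme
Tokens: ID(c), OP(-), ID(n)


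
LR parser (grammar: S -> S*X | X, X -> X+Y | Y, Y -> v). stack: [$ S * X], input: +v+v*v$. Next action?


'+' can extend X; shift to build X -> X+Y
Action: shift


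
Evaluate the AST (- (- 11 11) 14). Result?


Evaluate inner: (- 11 11) = 0
Evaluate root: (- 0 14) = -14
Result: -14


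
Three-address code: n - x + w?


Break into single-operator statements:
t1 = n - x
t2 = t1 + w


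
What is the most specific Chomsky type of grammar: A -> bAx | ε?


Single nonterminal LHS, but b^n x^n is not regular
Classification: Type 2 (Context-Free)


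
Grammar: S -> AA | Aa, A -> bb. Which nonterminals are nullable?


A nonterminal is nullable iff some alternative derives ε (directly, or every symbol in it is nullable)
Nullable: {}


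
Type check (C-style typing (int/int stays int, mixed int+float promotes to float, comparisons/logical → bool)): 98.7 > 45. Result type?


Operand types: float > int
Rule: comparison yields bool
Result type: bool


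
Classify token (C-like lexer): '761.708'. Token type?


Pattern: digits with a decimal point
Type: FLOAT_LITERAL


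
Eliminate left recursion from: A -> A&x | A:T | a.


Left-recursive alternatives: A&x, A:T; non-recursive: a
Introduce A': A -> aA', A' -> &xA' | :TA' | ε


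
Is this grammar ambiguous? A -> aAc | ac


balanced a^n…c^n: each string has a unique parse
Unambiguous


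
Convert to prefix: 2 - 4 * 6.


'*' binds tighter: tree is (- 2 (* 4 6))
Prefix: - 2 * 4 6


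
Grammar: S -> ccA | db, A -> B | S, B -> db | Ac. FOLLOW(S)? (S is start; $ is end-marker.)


$ ∈ FOLLOW(S). For each A -> αBβ: add FIRST(β)\{ε} to FOLLOW(B); if β nullable, add FOLLOW(A).
FOLLOW(S) = {$, c}


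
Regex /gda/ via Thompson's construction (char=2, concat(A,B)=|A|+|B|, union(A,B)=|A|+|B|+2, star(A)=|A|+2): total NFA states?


Syntax tree has 3 char leaf(s), 0 union(s), 0 star(s)
chars contribute 3×2 = 6; each union adds +2; each star adds +2
Total: 6 + 0 + 0 = 6 states


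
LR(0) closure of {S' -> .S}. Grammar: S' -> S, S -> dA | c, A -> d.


Start: S' -> .S
For each item with dot before a nonterminal B, add B -> .γ for every B-production
Closure: [S' -> .S, S -> .dA, S -> .c]


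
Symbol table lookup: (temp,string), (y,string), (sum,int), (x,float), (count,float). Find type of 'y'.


Lookup 'y' → type string


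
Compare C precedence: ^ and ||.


'^' is bitwise XOR (level 4); '||' is logical OR (level 1)
Higher level binds tighter
'^' has higher precedence than '||'


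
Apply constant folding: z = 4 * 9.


4 * 9 = 36 at compile time
Optimized: z = 36


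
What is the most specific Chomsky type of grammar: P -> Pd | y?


Left-linear: every RHS is a terminal or one nonterminal followed by a terminal
Classification: Type 3 (Regular)


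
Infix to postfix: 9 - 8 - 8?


Left to right (same or higher precedence on left)
Postfix: 9 8 - 8 -


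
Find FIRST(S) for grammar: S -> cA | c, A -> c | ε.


Per alternative of S: FIRST(cA) = {c}; FIRST(c) = {c}
FIRST(S) = {c}


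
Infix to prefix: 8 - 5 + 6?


left-to-right (same/higher precedence on left): tree is (+ (- 8 5) 6)
Prefix: + - 8 5 6


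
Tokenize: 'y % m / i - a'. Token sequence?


Scan left to right, longest-match per lexeme
Tokens: ID(y), OP(%), ID(m), OP(/), ID(i), OP(-), ID(a)


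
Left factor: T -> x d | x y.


Common prefix: 'x'
Factored: T -> x T', T' -> d | y


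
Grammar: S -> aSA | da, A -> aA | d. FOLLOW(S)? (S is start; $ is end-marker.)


$ ∈ FOLLOW(S). For each A -> αBβ: add FIRST(β)\{ε} to FOLLOW(B); if β nullable, add FOLLOW(A).
FOLLOW(S) = {$, a, d}


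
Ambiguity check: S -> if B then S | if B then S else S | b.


dangling else: 'if B then if B then b else b' parses two ways
Ambiguous


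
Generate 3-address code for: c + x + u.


Break into single-operator statements:
t1 = c + x
t2 = t1 + u


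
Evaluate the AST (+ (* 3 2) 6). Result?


Evaluate inner: (* 3 2) = 6
Evaluate root: (+ 6 6) = 12
Result: 12


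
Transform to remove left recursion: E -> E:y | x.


Left-recursive alternatives: E:y; non-recursive: x
Introduce E': E -> xE', E' -> :yE' | ε


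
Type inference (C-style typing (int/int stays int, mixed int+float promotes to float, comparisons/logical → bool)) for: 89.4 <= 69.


Operand types: float <= int
Rule: comparison yields bool
Result type: bool


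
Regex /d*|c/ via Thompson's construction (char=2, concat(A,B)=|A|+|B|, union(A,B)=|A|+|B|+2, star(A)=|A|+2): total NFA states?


Syntax tree has 2 char leaf(s), 1 union(s), 1 star(s)
chars contribute 2×2 = 4; each union adds +2; each star adds +2
Total: 4 + 2 + 2 = 8 states


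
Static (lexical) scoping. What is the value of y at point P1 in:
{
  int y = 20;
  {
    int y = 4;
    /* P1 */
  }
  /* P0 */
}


y declared in the same block as P1
y = 4


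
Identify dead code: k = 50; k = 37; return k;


first assignment to k is overwritten before any read
Dead: 'k = 50'


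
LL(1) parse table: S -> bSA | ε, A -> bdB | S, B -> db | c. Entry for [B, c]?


For [B, c]: 'c' ∈ FIRST(c)
Entry: B -> c


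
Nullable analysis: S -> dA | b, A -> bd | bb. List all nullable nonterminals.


A nonterminal is nullable iff some alternative derives ε (directly, or every symbol in it is nullable)
Nullable: {}


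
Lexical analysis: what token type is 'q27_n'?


Pattern: letter/underscore followed by alphanumerics, not a keyword
Type: IDENTIFIER


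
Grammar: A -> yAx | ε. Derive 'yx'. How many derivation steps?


Derivation: A => yAx => yx
Steps: 2


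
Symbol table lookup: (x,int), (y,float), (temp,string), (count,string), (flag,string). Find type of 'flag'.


Lookup 'flag' → type string


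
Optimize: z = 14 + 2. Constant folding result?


14 + 2 = 16 at compile time
Optimized: z = 16


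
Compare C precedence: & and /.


'/' is multiplicative (level 10); '&' is bitwise AND (level 5)
Higher level binds tighter
'/' has higher precedence than '&'


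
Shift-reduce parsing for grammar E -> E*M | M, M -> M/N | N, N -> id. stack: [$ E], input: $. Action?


start symbol E on stack, input exhausted
Action: accept


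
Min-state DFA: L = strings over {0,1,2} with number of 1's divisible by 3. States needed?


Track (count of 1) mod 3: states 0..2, accept at 0
Minimal DFA: 3 states


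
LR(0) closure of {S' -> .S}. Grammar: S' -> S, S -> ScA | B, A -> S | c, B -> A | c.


Start: S' -> .S
For each item with dot before a nonterminal B, add B -> .γ for every B-production
Closure: [S' -> .S, S -> .ScA, S -> .B, B -> .A, B -> .c, A -> .S, A -> .c]


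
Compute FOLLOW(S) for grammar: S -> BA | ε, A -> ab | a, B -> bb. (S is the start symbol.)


$ ∈ FOLLOW(S). For each A -> αBβ: add FIRST(β)\{ε} to FOLLOW(B); if β nullable, add FOLLOW(A).
FOLLOW(S) = {$}


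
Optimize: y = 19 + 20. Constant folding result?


19 + 20 = 39 at compile time
Optimized: y = 39


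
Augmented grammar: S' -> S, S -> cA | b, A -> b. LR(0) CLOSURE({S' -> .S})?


Start: S' -> .S
For each item with dot before a nonterminal B, add B -> .γ for every B-production
Closure: [S' -> .S, S -> .cA, S -> .b]


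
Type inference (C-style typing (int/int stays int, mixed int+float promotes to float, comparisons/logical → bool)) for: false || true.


Operand types: bool || bool
Rule: logical operators take bool operands and yield bool
Result type: bool


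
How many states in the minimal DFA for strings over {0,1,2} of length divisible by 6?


Track length mod 6: states 0..5, accept at 0
Minimal DFA: 6 states


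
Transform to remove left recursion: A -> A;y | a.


Left-recursive alternatives: A;y; non-recursive: a
Introduce A': A -> aA', A' -> ;yA' | ε


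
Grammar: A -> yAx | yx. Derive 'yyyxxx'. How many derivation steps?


Derivation: A => yAx => yyAxx => yyyxxx
Steps: 3


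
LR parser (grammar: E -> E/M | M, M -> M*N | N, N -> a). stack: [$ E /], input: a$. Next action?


no handle ('E/' is not any RHS); shift 'a'
Action: shift


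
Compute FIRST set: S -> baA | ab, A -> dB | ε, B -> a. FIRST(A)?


Per alternative of A: FIRST(dB) = {d}; FIRST(ε) = {ε}
FIRST(A) = {d, ε}


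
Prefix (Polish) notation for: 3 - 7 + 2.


left-to-right (same/higher precedence on left): tree is (+ (- 3 7) 2)
Prefix: + - 3 7 2


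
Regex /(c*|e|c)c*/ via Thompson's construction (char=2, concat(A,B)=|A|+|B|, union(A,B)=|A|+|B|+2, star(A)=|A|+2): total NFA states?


Syntax tree has 4 char leaf(s), 2 union(s), 2 star(s)
chars contribute 4×2 = 8; each union adds +2; each star adds +2
Total: 8 + 4 + 4 = 16 states
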